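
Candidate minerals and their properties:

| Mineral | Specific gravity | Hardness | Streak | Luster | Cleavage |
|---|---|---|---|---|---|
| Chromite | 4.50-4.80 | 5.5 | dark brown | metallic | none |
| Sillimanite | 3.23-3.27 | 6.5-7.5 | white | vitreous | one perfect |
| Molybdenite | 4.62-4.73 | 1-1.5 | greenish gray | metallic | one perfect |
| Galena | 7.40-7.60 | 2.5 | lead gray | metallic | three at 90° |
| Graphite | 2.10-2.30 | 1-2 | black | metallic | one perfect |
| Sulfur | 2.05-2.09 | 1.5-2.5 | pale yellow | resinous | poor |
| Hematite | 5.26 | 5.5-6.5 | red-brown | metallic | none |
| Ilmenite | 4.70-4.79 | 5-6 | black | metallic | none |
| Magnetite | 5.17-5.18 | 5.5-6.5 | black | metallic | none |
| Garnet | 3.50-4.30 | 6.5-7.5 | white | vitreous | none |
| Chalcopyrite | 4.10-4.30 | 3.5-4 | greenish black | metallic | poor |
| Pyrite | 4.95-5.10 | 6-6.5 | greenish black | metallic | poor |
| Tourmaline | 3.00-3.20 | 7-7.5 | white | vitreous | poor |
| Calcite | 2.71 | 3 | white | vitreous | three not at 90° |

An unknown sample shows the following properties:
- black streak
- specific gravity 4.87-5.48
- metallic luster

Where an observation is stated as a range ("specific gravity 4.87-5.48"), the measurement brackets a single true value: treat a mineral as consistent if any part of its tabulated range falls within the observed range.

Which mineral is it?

Magnetite

Black streak: only Graphite, Ilmenite, Magnetite remain.
Specific gravity 4.87-5.48: only Magnetite remains.
Metallic luster: all remaining candidates fit.
Magnetite is the sole remaining match.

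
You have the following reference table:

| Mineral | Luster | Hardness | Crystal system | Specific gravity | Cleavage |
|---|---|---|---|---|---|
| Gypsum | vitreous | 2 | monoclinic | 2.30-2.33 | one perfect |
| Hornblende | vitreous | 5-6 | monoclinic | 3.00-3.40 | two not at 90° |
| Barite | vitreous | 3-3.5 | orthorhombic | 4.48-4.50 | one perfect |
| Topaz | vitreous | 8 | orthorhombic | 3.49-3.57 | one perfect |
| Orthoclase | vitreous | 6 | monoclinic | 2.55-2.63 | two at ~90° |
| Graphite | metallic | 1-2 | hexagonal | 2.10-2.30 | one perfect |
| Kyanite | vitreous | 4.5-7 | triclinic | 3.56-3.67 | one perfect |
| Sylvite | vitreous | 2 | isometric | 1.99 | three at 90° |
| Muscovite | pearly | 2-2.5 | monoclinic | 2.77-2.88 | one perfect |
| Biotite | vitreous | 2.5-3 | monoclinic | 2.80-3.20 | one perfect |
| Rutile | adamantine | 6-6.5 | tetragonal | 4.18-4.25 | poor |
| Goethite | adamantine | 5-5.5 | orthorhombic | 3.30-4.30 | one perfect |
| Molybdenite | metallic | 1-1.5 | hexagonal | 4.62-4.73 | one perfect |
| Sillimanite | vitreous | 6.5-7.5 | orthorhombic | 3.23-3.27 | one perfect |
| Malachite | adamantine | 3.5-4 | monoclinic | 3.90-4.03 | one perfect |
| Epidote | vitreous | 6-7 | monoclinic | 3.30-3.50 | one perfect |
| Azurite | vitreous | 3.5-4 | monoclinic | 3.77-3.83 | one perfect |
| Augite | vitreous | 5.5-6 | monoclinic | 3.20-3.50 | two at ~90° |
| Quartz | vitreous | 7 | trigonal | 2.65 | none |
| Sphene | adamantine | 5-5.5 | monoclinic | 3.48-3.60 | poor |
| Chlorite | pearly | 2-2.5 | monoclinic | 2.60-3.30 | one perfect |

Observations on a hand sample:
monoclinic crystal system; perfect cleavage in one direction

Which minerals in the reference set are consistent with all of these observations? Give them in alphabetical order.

Monoclinic crystal system — only Gypsum, Hornblende, Orthoclase, Muscovite, Biotite, Malachite, Epidote, Azurite, Augite, Sphene, Chlorite remain.
Perfect cleavage in one direction excludes Hornblende, Orthoclase, Augite, Sphene.
The minerals that satisfy all observations are Azurite, Biotite, Chlorite, Epidote, Gypsum, Malachite, Muscovite.

Azurite, Biotite, Chlorite, Epidote, Gypsum, Malachite, Muscovite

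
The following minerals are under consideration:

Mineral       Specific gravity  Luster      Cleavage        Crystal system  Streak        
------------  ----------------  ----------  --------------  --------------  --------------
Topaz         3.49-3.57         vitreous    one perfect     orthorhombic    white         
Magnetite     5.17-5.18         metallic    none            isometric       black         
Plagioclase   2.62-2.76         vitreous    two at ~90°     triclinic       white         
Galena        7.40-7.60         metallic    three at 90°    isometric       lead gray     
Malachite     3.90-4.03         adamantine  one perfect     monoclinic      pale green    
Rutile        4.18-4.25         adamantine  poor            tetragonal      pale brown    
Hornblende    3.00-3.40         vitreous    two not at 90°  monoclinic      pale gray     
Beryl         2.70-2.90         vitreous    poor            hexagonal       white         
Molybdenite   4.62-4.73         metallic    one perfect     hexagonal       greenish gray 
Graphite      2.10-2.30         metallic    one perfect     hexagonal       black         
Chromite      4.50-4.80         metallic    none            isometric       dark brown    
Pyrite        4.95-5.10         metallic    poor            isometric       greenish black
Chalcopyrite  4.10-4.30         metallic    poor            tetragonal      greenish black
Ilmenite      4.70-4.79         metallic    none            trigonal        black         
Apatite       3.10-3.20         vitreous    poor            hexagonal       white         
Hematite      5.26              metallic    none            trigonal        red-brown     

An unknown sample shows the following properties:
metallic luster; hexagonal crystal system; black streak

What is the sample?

Graphite

Metallic luster: narrows the field to Magnetite, Galena, Molybdenite, Graphite, Chromite, Pyrite, Chalcopyrite, Ilmenite, Hematite.
Hexagonal crystal system: narrows the field to Molybdenite, Graphite.
Black streak rules out Molybdenite.
Graphite is the sole remaining match.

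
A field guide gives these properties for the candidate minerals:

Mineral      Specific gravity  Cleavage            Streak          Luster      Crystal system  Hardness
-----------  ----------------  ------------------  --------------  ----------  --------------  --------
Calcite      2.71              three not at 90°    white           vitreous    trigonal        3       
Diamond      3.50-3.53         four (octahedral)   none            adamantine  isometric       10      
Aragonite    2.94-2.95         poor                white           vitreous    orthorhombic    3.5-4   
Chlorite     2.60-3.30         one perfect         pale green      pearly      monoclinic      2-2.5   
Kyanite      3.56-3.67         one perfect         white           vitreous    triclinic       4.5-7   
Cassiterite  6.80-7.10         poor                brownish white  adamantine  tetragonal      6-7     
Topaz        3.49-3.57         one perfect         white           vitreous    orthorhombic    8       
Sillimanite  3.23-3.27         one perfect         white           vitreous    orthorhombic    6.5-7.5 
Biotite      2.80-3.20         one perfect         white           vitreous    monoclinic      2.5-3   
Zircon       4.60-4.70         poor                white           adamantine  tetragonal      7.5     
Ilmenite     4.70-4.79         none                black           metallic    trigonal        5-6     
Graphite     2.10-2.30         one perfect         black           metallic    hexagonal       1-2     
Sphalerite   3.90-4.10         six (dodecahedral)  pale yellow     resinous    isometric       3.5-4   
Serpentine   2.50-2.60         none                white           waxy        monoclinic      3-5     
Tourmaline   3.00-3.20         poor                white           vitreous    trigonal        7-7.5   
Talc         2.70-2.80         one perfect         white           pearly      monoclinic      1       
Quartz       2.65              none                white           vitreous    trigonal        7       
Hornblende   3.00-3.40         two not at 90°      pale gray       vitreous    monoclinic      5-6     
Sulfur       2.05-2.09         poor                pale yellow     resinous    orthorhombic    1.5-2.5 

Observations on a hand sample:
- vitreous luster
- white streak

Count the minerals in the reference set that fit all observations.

8

Vitreous luster — Calcite, Aragonite, Kyanite, Topaz, Sillimanite, Biotite, Tourmaline, Quartz, Hornblende remain.
White streak rules out Hornblende.
Consistent with every observation: Aragonite, Biotite, Calcite, Kyanite, Quartz, Sillimanite, Topaz, Tourmaline.
That is 8 minerals.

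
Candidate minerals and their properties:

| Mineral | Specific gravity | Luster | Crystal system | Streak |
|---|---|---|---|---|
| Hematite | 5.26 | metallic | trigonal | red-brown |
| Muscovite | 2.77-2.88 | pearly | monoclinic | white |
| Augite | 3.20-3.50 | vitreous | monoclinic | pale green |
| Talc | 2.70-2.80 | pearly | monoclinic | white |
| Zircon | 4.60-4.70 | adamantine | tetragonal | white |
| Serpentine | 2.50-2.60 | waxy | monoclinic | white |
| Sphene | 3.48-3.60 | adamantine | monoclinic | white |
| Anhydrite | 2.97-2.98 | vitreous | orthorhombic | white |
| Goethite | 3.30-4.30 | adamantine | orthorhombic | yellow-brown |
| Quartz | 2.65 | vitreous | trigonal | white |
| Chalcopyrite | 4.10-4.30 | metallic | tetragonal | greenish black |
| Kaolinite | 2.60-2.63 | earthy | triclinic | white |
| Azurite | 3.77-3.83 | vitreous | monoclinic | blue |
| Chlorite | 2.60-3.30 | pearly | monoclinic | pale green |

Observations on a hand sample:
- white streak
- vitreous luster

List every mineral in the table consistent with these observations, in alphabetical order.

Anhydrite, Quartz

White streak eliminates Hematite, Augite, Goethite, Chalcopyrite, Azurite, Chlorite.
Vitreous luster — narrows the field to Anhydrite, Quartz.
Remaining candidates: Anhydrite, Quartz.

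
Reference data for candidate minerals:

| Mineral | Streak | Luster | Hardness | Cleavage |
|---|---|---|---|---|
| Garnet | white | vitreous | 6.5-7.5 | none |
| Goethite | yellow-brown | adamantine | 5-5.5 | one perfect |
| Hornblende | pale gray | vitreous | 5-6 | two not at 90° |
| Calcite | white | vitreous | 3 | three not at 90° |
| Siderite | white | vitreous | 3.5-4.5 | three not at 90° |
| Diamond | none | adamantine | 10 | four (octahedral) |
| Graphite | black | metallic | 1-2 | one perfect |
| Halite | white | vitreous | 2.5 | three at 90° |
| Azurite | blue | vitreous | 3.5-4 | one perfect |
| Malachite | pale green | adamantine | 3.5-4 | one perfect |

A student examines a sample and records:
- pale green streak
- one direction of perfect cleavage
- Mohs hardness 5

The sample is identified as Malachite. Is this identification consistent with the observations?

No

Pale green streak — matches Malachite (pale green streak).
One direction of perfect cleavage — matches Malachite (cleavage one perfect).
Mohs hardness 5 — Malachite has hardness 3.5-4; which does not match.
Hardness alone is enough to reject Malachite.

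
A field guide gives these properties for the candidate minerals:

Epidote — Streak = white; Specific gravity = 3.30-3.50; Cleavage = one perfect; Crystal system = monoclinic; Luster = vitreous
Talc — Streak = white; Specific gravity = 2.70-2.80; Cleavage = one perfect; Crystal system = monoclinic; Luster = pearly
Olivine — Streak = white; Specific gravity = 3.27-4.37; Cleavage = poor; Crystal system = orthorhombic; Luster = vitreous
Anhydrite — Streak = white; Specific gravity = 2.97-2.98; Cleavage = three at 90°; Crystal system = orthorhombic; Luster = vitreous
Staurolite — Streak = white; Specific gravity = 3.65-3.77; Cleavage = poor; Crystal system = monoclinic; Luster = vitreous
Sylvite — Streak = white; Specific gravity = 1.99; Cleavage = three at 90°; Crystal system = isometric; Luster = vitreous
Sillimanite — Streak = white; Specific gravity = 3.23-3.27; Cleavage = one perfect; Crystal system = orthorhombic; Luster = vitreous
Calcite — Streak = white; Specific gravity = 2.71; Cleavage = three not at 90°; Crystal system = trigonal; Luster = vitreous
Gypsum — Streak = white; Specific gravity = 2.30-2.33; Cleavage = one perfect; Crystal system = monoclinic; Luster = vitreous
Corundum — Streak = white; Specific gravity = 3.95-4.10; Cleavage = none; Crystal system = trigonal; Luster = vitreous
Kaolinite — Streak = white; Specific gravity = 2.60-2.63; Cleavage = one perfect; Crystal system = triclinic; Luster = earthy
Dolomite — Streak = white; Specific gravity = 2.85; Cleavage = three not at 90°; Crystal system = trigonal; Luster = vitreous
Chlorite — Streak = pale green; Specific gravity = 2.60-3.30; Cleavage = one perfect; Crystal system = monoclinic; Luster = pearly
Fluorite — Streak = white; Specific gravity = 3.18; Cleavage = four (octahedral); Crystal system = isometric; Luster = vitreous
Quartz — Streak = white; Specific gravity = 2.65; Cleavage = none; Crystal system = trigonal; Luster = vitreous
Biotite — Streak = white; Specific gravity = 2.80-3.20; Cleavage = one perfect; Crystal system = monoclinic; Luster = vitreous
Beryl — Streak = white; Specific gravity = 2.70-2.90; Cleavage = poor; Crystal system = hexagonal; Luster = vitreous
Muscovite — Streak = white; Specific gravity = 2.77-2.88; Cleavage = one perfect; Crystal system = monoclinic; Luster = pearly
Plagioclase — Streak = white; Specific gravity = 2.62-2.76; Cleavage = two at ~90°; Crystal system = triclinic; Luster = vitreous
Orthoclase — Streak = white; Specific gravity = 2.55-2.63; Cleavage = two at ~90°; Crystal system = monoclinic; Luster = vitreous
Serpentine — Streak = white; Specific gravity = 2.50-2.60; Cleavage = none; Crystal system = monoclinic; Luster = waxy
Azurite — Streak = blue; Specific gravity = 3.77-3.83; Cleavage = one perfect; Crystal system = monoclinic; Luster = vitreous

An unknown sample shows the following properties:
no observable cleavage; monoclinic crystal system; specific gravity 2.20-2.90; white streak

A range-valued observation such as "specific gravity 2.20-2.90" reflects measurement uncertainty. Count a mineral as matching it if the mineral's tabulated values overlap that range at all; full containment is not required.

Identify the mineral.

No observable cleavage — leaves Corundum, Quartz, Serpentine.
Monoclinic crystal system — narrows the field to Serpentine.
Specific gravity 2.20-2.90 — consistent with all remaining minerals.
White streak — no further eliminations.
The only mineral consistent with every observation is Serpentine.

Serpentine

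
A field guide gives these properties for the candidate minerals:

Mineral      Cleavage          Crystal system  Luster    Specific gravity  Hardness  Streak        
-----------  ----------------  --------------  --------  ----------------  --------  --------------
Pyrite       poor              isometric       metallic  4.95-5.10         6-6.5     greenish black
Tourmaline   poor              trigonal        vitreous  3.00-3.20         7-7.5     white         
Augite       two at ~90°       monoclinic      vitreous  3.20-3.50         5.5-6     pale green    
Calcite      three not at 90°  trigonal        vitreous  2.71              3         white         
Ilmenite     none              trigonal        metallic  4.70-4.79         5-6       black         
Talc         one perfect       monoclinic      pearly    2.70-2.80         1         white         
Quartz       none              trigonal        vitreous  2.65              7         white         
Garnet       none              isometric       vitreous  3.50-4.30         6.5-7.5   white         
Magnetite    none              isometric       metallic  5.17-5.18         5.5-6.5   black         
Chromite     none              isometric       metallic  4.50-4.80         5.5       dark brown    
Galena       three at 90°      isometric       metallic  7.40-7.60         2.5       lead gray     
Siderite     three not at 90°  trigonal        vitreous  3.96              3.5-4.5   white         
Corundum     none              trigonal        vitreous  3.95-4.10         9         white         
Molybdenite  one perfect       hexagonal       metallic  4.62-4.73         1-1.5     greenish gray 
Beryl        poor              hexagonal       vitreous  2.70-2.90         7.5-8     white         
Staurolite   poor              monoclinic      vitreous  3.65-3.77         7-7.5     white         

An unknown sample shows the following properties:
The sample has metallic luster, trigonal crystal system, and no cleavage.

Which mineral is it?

Metallic luster: Pyrite, Ilmenite, Magnetite, Chromite, Galena, Molybdenite remain.
Trigonal crystal system: only Ilmenite remains.
No cleavage: every remaining candidate is consistent.
The only mineral consistent with every observation is Ilmenite.

Ilmenite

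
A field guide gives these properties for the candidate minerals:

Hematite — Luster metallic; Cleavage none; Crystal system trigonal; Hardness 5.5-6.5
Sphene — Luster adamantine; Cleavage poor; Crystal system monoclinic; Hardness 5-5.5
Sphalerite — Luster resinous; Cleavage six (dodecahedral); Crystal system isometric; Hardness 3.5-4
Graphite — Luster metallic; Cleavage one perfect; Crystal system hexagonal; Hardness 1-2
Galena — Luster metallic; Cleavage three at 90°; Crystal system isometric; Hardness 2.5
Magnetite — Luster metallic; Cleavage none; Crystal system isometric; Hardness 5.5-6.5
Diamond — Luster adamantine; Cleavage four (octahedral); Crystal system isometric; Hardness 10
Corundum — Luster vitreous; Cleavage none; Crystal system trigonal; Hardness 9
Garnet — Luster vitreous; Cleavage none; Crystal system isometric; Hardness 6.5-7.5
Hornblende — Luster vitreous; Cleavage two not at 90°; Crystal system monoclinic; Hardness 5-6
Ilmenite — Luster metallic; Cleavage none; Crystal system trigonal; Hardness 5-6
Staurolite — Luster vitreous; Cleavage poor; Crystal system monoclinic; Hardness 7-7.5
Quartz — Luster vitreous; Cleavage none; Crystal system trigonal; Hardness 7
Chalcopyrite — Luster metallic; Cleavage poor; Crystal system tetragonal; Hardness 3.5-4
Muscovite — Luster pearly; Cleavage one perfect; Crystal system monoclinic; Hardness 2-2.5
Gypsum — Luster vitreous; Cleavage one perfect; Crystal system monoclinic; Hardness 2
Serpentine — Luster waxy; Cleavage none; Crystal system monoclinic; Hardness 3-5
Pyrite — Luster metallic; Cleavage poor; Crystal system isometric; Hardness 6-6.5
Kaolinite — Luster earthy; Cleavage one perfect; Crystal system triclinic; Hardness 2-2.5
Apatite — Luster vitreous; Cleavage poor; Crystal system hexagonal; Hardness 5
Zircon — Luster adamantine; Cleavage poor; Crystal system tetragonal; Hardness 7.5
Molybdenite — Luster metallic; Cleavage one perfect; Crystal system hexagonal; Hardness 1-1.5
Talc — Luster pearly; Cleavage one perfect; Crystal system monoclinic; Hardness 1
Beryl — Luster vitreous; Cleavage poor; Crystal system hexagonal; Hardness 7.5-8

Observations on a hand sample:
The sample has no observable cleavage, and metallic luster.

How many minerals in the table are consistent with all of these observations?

No observable cleavage — narrows the field to Hematite, Magnetite, Corundum, Garnet, Ilmenite, Quartz, Serpentine.
Metallic luster — narrows the field to Hematite, Magnetite, Ilmenite.
The minerals that satisfy all observations are Hematite, Ilmenite, Magnetite.
That is 3 minerals.

3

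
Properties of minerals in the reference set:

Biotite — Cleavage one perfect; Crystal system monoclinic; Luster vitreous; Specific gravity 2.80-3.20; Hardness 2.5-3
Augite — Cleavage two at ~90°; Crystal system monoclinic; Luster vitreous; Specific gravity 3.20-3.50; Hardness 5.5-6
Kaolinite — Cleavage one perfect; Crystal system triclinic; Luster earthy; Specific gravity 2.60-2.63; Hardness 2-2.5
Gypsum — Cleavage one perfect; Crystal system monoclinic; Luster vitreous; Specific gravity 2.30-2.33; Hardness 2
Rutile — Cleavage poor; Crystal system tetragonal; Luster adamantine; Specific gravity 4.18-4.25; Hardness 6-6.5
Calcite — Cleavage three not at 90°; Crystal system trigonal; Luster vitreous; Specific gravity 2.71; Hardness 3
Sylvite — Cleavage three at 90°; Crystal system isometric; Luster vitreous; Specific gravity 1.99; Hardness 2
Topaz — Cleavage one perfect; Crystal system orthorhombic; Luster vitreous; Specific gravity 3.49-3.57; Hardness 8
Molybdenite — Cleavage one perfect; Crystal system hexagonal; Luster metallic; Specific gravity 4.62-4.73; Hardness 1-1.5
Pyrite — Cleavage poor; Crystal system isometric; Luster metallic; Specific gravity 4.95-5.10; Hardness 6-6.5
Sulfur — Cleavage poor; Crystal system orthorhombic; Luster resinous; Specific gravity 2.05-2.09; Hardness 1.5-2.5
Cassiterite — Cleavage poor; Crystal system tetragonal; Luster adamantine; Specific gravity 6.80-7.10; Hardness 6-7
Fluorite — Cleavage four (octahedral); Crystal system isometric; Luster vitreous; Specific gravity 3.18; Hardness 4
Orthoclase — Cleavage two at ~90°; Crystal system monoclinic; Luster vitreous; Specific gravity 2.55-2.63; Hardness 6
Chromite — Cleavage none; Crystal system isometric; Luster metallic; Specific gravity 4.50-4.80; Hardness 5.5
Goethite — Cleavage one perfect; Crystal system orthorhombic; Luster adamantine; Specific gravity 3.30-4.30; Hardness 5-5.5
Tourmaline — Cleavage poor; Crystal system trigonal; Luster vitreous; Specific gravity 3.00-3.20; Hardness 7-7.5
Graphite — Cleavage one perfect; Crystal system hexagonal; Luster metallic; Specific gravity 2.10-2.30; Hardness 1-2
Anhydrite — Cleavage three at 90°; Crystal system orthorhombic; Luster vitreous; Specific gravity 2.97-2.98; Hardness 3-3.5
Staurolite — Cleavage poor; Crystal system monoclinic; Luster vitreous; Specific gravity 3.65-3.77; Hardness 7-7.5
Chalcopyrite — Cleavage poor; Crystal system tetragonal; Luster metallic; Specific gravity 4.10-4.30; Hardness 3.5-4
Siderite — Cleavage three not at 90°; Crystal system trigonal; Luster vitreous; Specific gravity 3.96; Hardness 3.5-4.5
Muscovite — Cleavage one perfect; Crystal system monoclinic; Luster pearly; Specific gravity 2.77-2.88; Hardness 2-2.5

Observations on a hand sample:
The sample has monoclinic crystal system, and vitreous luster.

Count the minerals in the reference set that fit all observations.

Monoclinic crystal system — Biotite, Augite, Gypsum, Orthoclase, Staurolite, Muscovite remain.
Vitreous luster rules out Muscovite.
Remaining candidates: Augite, Biotite, Gypsum, Orthoclase, Staurolite.
That is 5 minerals.

5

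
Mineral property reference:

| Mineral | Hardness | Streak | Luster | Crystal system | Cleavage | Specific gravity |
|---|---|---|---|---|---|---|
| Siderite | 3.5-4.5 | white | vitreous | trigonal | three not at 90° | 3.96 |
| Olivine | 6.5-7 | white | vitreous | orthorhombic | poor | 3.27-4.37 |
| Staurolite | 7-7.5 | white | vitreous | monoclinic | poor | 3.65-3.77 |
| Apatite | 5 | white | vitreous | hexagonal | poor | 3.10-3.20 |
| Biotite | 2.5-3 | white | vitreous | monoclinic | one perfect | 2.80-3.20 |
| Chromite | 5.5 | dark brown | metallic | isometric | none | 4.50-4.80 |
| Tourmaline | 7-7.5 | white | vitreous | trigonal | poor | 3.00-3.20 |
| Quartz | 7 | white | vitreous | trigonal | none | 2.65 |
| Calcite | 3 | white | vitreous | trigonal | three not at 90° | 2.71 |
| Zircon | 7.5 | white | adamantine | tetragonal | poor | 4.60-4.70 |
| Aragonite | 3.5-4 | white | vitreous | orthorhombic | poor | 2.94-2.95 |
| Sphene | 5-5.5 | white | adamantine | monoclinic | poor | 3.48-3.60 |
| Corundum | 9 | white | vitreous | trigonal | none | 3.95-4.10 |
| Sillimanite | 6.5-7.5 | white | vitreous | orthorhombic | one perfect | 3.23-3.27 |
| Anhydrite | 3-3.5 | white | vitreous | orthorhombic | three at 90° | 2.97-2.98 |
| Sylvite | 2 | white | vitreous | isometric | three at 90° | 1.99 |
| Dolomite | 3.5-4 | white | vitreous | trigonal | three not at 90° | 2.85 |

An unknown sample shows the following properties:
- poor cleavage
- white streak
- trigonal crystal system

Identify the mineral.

Poor cleavage — leaves Olivine, Staurolite, Apatite, Tourmaline, Zircon, Aragonite, Sphene.
White streak — no further eliminations.
Trigonal crystal system — only Tourmaline remains.
Tourmaline is the sole remaining match.

Tourmaline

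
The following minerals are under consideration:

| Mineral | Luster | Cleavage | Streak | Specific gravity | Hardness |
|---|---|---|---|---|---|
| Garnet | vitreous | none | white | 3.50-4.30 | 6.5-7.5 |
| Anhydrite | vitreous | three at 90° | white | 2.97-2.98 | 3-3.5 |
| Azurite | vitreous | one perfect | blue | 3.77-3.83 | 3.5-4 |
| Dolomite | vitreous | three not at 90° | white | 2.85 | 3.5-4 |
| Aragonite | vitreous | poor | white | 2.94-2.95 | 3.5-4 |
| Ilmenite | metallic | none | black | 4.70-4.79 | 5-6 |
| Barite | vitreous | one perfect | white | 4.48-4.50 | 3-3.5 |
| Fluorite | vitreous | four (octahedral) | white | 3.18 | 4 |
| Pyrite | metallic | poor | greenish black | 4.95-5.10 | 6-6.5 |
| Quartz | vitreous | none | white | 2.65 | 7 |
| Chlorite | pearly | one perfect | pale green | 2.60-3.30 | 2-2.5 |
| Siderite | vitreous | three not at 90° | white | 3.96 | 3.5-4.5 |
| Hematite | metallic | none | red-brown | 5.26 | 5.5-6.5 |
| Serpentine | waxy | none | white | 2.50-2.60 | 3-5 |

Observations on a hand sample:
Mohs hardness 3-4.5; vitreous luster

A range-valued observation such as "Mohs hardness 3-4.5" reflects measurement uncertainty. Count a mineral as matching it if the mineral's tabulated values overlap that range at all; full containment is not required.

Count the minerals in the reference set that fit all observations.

7

Mohs hardness 3-4.5 eliminates Garnet, Ilmenite, Pyrite, Quartz, Chlorite, Hematite.
Vitreous luster rules out Serpentine.
Remaining candidates: Anhydrite, Aragonite, Azurite, Barite, Dolomite, Fluorite, Siderite.
That is 7 minerals.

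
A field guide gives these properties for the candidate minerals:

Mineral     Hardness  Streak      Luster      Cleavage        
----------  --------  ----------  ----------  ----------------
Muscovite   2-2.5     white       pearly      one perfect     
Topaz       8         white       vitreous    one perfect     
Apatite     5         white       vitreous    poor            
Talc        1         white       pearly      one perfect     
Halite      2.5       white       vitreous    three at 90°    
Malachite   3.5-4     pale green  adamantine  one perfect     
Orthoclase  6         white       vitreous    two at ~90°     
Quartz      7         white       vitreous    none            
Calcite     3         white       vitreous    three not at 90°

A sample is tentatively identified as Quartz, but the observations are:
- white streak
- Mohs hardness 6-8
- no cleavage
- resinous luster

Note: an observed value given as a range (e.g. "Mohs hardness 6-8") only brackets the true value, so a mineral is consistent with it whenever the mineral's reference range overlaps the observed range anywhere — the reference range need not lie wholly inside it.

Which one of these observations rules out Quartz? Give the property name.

White streak: Quartz has white streak — consistent.
Mohs hardness 6-8: Quartz has hardness 7 — consistent.
No cleavage: Quartz has cleavage none — consistent.
Resinous luster: Quartz has vitreous luster — does not match.
Everything matches except the luster.

luster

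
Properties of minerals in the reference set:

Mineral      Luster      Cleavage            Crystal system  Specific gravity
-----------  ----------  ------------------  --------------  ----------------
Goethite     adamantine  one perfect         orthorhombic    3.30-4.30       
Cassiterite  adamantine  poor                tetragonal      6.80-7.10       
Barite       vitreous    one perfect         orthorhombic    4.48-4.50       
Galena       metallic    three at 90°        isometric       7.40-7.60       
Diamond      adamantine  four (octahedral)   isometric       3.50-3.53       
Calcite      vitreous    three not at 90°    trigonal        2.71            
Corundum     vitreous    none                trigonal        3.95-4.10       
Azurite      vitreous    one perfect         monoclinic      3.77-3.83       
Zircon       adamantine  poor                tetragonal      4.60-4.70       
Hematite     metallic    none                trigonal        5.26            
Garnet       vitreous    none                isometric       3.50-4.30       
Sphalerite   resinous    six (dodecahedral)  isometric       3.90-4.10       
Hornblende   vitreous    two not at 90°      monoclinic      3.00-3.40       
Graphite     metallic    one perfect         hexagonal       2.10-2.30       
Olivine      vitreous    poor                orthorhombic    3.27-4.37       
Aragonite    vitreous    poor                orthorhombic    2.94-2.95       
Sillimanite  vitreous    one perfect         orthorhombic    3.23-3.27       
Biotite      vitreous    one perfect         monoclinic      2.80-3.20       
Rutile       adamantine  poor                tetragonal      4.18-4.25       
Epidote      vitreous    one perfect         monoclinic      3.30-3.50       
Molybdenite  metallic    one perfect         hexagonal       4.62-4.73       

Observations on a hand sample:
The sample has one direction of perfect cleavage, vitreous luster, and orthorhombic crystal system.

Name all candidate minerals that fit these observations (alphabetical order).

Barite, Sillimanite

One direction of perfect cleavage — only Goethite, Barite, Azurite, Graphite, Sillimanite, Biotite, Epidote, Molybdenite remain.
Vitreous luster excludes Goethite, Graphite, Molybdenite.
Orthorhombic crystal system — narrows the field to Barite, Sillimanite.
Consistent with every observation: Barite, Sillimanite.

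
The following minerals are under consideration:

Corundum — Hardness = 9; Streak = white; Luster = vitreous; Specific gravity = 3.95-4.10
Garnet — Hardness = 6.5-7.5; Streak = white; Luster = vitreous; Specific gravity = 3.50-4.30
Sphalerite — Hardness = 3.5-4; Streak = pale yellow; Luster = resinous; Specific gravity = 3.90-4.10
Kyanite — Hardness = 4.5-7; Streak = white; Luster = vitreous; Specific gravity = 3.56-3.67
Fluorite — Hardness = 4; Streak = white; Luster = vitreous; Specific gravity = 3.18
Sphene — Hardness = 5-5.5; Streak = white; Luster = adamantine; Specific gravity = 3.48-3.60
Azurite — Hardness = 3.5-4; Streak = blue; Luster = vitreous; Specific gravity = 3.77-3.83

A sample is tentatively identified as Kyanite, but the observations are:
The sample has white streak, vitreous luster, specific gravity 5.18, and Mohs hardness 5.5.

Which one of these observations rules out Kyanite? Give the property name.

White streak: Kyanite has white streak — matches.
Vitreous luster: Kyanite has vitreous luster — matches.
Specific gravity 5.18: Kyanite has SG 3.56-3.67 — outside the reference range.
Mohs hardness 5.5: Kyanite has hardness 4.5-7 — matches.
The specific gravity is the one property that does not fit.

specific gravity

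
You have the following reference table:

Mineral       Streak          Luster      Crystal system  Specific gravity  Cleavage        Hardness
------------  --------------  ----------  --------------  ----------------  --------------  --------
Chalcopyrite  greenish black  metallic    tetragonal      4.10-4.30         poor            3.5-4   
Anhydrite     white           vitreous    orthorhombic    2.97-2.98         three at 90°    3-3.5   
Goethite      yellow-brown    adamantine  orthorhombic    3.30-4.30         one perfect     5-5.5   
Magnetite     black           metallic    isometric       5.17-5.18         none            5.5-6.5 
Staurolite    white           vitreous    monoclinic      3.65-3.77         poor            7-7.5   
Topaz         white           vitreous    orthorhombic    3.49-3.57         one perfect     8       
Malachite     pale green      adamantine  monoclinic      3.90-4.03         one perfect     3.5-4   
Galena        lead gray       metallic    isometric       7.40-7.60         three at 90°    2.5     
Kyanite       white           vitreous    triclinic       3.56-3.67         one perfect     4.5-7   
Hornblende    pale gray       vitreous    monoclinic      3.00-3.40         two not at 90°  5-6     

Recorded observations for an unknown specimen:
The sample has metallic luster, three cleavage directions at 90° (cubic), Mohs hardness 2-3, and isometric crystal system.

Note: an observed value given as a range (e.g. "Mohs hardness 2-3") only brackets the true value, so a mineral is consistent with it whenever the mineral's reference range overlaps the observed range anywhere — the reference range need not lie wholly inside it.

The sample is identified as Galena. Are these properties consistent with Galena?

Metallic luster — matches Galena (metallic luster).
Three cleavage directions at 90° (cubic) — matches Galena (cleavage three at 90°).
Mohs hardness 2-3 — matches Galena (hardness 2.5).
Isometric crystal system — matches Galena (isometric system).
Nothing contradicts Galena.

Consistent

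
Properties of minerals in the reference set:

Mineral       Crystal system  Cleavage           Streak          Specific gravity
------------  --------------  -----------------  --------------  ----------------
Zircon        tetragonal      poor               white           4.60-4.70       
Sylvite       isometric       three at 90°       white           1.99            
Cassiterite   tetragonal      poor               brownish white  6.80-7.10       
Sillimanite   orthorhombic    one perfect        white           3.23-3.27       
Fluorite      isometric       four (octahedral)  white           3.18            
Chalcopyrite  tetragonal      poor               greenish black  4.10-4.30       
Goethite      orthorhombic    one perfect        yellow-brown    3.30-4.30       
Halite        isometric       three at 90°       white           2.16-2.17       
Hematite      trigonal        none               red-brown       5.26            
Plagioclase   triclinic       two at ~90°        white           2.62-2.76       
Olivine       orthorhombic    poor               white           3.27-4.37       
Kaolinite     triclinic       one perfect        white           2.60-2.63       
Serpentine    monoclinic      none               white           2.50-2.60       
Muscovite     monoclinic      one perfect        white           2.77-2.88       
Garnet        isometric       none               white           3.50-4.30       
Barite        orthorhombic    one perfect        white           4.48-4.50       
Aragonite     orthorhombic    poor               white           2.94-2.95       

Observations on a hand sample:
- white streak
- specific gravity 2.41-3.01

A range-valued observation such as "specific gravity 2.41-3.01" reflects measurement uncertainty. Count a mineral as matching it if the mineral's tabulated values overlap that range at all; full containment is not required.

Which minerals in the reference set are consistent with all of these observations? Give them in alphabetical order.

Aragonite, Kaolinite, Muscovite, Plagioclase, Serpentine

White streak eliminates Cassiterite, Chalcopyrite, Goethite, Hematite.
Specific gravity 2.41-3.01: narrows the field to Plagioclase, Kaolinite, Serpentine, Muscovite, Aragonite.
The minerals that satisfy all observations are Aragonite, Kaolinite, Muscovite, Plagioclase, Serpentine.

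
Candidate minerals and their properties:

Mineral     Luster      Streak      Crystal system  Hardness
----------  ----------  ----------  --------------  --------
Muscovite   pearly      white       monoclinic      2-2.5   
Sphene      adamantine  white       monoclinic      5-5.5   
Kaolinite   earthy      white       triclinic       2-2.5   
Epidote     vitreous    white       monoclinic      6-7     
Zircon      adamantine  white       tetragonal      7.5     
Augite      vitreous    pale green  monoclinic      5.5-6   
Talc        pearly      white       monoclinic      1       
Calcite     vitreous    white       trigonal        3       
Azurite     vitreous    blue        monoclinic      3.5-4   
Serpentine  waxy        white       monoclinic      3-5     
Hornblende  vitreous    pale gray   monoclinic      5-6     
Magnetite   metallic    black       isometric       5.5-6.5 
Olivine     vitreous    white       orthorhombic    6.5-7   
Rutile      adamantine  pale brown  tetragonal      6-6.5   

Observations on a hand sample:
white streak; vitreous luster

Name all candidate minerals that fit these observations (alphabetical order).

Calcite, Epidote, Olivine

White streak eliminates Augite, Azurite, Hornblende, Magnetite, Rutile.
Vitreous luster: narrows the field to Epidote, Calcite, Olivine.
Consistent with every observation: Calcite, Epidote, Olivine.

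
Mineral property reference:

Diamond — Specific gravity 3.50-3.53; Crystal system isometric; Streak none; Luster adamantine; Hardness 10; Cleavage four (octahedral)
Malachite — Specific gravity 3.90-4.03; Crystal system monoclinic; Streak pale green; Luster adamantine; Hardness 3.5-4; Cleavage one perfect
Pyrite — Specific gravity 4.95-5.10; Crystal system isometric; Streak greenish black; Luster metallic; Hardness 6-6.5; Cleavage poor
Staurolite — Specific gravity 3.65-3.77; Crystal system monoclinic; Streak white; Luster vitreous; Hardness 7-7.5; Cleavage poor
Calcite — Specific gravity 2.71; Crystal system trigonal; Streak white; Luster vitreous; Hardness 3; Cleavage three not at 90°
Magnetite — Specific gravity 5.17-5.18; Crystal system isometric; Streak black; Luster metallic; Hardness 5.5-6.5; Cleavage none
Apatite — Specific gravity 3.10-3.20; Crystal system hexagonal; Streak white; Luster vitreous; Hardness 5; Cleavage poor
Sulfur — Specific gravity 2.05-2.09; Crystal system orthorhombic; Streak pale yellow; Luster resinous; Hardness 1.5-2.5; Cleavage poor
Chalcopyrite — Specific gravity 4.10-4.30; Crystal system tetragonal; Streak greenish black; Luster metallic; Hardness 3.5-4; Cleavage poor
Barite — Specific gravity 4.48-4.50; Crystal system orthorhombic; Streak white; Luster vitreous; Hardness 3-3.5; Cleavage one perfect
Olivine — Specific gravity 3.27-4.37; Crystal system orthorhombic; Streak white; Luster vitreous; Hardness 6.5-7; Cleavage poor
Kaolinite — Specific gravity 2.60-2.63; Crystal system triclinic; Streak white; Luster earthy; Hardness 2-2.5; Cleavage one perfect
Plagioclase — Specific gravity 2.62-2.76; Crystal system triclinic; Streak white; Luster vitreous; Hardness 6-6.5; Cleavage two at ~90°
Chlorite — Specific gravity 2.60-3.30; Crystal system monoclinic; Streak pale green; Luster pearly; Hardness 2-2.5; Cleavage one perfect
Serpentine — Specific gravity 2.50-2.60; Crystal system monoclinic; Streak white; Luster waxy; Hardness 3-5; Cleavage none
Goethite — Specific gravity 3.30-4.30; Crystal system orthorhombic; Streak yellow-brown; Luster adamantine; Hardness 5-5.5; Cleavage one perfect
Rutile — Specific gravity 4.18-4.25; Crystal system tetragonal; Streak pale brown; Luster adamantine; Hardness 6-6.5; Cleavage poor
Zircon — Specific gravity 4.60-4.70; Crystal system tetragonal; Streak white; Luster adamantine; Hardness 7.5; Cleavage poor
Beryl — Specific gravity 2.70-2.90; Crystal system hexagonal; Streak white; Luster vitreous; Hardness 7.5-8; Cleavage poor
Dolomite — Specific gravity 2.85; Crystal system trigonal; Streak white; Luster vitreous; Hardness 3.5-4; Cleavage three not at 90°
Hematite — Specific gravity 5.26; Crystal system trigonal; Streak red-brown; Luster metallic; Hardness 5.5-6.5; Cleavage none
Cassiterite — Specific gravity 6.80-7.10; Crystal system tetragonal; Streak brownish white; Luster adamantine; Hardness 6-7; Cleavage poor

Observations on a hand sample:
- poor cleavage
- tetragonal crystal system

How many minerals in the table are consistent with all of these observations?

4

Poor cleavage — narrows the field to Pyrite, Staurolite, Apatite, Sulfur, Chalcopyrite, Olivine, Rutile, Zircon, Beryl, Cassiterite.
Tetragonal crystal system — narrows the field to Chalcopyrite, Rutile, Zircon, Cassiterite.
Consistent with every observation: Cassiterite, Chalcopyrite, Rutile, Zircon.
That is 4 minerals.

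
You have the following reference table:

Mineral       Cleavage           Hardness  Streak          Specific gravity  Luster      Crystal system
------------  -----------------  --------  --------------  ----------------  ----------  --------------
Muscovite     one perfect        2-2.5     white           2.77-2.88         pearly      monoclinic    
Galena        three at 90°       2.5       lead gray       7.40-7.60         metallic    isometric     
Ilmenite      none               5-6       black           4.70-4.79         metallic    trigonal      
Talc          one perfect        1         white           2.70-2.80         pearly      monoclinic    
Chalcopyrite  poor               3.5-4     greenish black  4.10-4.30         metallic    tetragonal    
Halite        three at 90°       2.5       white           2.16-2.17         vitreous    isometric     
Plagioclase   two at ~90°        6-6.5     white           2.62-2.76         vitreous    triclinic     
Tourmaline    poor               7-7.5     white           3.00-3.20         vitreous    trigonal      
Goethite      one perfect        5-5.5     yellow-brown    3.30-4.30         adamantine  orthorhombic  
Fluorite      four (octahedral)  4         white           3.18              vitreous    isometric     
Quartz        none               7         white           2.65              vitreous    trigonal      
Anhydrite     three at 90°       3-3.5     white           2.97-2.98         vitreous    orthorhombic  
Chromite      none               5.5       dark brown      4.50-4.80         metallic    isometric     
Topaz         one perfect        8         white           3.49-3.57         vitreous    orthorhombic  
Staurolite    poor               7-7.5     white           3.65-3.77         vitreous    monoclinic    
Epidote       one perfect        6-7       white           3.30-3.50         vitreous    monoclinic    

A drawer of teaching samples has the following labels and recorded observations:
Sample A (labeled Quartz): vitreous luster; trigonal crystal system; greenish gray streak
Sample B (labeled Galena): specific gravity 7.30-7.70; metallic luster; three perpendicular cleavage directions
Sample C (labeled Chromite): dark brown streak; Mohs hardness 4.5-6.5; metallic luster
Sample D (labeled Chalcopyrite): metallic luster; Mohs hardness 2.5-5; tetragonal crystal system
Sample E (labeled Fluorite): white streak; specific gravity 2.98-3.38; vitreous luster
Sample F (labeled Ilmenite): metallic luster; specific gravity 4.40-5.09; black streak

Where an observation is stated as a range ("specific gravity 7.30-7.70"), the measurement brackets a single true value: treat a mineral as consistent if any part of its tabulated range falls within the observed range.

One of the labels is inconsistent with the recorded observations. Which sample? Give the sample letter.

Sample A: greenish gray streak is outside the reference for Quartz (white streak) — mislabeled.
Sample B: observations are consistent with Galena.
Sample C: observations are consistent with Chromite.
Sample D: observations are consistent with Chalcopyrite.
Sample E: observations are consistent with Fluorite.
Sample F: observations are consistent with Ilmenite.
Only sample A is inconsistent with its label.

A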